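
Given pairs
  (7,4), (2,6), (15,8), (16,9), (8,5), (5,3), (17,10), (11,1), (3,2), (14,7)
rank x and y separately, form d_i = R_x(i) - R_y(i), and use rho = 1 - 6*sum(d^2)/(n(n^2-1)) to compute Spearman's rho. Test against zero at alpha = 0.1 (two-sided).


Step 1: Rank x and y separately (midranks; no ties here).
rank(x): 7->4, 2->1, 15->8, 16->9, 8->5, 5->3, 17->10, 11->6, 3->2, 14->7
rank(y): 4->4, 6->6, 8->8, 9->9, 5->5, 3->3, 10->10, 1->1, 2->2, 7->7
Step 2: d_i = R_x(i) - R_y(i); compute d_i^2.
  (4-4)^2=0, (1-6)^2=25, (8-8)^2=0, (9-9)^2=0, (5-5)^2=0, (3-3)^2=0, (10-10)^2=0, (6-1)^2=25, (2-2)^2=0, (7-7)^2=0
sum(d^2) = 50.
Step 3: rho = 1 - 6*50 / (10*(10^2 - 1)) = 1 - 300/990 = 0.696970.
Step 4: Under H0, t = rho * sqrt((n-2)/(1-rho^2)) = 2.7490 ~ t(8).
Step 5: Two-sided p-value from the t-distribution with 8 df = 0.025097.
Step 6: alpha = 0.1. reject H0.

rho = 0.6970, p = 0.025097, reject H0 at alpha = 0.1.


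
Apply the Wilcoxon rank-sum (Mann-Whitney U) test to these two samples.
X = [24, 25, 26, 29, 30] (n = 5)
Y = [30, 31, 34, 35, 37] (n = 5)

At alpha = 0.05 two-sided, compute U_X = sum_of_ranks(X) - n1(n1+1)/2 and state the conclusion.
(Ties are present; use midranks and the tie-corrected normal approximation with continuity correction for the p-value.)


Step 1: Combine and sort all 10 observations; assign midranks.
sorted (value, group): (24,X), (25,X), (26,X), (29,X), (30,X), (30,Y), (31,Y), (34,Y), (35,Y), (37,Y)
ranks: 24->1, 25->2, 26->3, 29->4, 30->5.5, 30->5.5, 31->7, 34->8, 35->9, 37->10
Step 2: Rank sum for X: R1 = 1 + 2 + 3 + 4 + 5.5 = 15.5.
Step 3: U_X = R1 - n1(n1+1)/2 = 15.5 - 5*6/2 = 15.5 - 15 = 0.5.
       U_Y = n1*n2 - U_X = 25 - 0.5 = 24.5.
Step 4: Ties are present, so use the tie-corrected normal approximation (with continuity correction) for the p-value.
Step 5: p-value = 0.015971; compare to alpha = 0.05. reject H0.

U_X = 0.5, p = 0.015971, reject H0 at alpha = 0.05.


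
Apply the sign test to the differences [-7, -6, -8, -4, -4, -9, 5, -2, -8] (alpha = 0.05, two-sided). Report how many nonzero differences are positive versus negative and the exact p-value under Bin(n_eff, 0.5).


Step 1: Discard zero differences. Original n = 9; n_eff = number of nonzero differences = 9.
Nonzero differences (with sign): -7, -6, -8, -4, -4, -9, +5, -2, -8
Step 2: Count signs: positive = 1, negative = 8.
Step 3: Under H0: P(positive) = 0.5, so the number of positives S ~ Bin(9, 0.5).
Step 4: Two-sided exact p-value = sum of Bin(9,0.5) probabilities at or below the observed probability = 0.039062.
Step 5: alpha = 0.05. reject H0.

n_eff = 9, pos = 1, neg = 8, p = 0.039062, reject H0.


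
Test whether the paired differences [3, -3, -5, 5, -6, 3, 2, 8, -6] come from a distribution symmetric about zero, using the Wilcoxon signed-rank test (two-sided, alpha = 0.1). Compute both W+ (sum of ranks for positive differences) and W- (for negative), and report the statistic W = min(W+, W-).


Step 1: Drop any zero differences (none here) and take |d_i|.
|d| = [3, 3, 5, 5, 6, 3, 2, 8, 6]
Step 2: Midrank |d_i| (ties get averaged ranks).
ranks: |3|->3, |3|->3, |5|->5.5, |5|->5.5, |6|->7.5, |3|->3, |2|->1, |8|->9, |6|->7.5
Step 3: Attach original signs; sum ranks with positive sign and with negative sign.
W+ = 3 + 5.5 + 3 + 1 + 9 = 21.5
W- = 3 + 5.5 + 7.5 + 7.5 = 23.5
(Check: W+ + W- = 45 should equal n(n+1)/2 = 45.)
Step 4: Test statistic W = min(W+, W-) = 21.5.
Step 5: Ties in |d|, so use the tie-corrected normal approximation.
        E[W] = n(n+1)/4 = 9*10/4 = 22.5.
        Tie groups: |d|=3 (t=3), |d|=5 (t=2), |d|=6 (t=2); sum(t^3 - t) = 36.
        Var[W] = n(n+1)(2n+1)/24 - sum(t^3-t)/48 = 1710/24 - 36/48 = 70.5.
        z = (W - E[W]) / sqrt(Var[W]) = (21.5 - 22.5) / 8.3964 = -0.1191.
        Two-sided p = 2*Phi(z) = 0.905198.
Step 6: alpha = 0.1. fail to reject H0.

W+ = 21.5, W- = 23.5, W = min = 21.5, p = 0.905198, fail to reject H0.


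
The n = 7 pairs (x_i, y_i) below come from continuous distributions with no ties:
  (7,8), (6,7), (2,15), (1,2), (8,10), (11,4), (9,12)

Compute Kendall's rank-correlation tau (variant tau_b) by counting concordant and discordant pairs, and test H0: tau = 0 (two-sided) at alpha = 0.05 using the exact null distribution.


Step 1: Enumerate the 21 unordered pairs (i,j) with i<j and classify each by sign(x_j-x_i) * sign(y_j-y_i).
  (1,2):dx=-1,dy=-1->C; (1,3):dx=-5,dy=+7->D; (1,4):dx=-6,dy=-6->C; (1,5):dx=+1,dy=+2->C
  (1,6):dx=+4,dy=-4->D; (1,7):dx=+2,dy=+4->C; (2,3):dx=-4,dy=+8->D; (2,4):dx=-5,dy=-5->C
  (2,5):dx=+2,dy=+3->C; (2,6):dx=+5,dy=-3->D; (2,7):dx=+3,dy=+5->C; (3,4):dx=-1,dy=-13->C
  (3,5):dx=+6,dy=-5->D; (3,6):dx=+9,dy=-11->D; (3,7):dx=+7,dy=-3->D; (4,5):dx=+7,dy=+8->C
  (4,6):dx=+10,dy=+2->C; (4,7):dx=+8,dy=+10->C; (5,6):dx=+3,dy=-6->D; (5,7):dx=+1,dy=+2->C
  (6,7):dx=-2,dy=+8->D
Step 2: C = 12, D = 9, total pairs = 21.
Step 3: tau = (C - D)/(n(n-1)/2) = (12 - 9)/21 = 0.142857.
Step 4: Exact two-sided p-value (enumerate n! = 5040 permutations of y under H0): p = 0.772619.
Step 5: alpha = 0.05. fail to reject H0.

tau_b = 0.1429 (C=12, D=9), p = 0.772619, fail to reject H0.


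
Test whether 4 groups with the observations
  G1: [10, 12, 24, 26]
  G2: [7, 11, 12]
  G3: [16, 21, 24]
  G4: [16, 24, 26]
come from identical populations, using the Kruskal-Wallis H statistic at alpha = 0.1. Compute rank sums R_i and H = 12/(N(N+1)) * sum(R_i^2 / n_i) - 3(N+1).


Step 1: Combine all N = 13 observations and assign midranks.
sorted (value, group, rank): (7,G2,1), (10,G1,2), (11,G2,3), (12,G1,4.5), (12,G2,4.5), (16,G3,6.5), (16,G4,6.5), (21,G3,8), (24,G1,10), (24,G3,10), (24,G4,10), (26,G1,12.5), (26,G4,12.5)
Step 2: Sum ranks within each group.
R_1 = 29 (n_1 = 4)
R_2 = 8.5 (n_2 = 3)
R_3 = 24.5 (n_3 = 3)
R_4 = 29 (n_4 = 3)
Step 3: H = 12/(N(N+1)) * sum(R_i^2/n_i) - 3(N+1)
     = 12/(13*14) * (29^2/4 + 8.5^2/3 + 24.5^2/3 + 29^2/3) - 3*14
     = 0.065934 * 714.75 - 42
     = 5.126374.
Step 4: Ties present; correction factor C = 1 - 42/(13^3 - 13) = 0.980769. Corrected H = 5.126374 / 0.980769 = 5.226891.
Step 5: Under H0, H ~ chi^2(3); p-value = 0.155917.
Step 6: alpha = 0.1. fail to reject H0.

H = 5.2269, df = 3, p = 0.155917, fail to reject H0.


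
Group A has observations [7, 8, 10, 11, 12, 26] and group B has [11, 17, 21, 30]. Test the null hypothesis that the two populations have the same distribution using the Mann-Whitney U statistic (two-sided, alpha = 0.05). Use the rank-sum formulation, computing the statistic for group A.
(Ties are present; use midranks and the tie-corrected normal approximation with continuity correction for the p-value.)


Step 1: Combine and sort all 10 observations; assign midranks.
sorted (value, group): (7,X), (8,X), (10,X), (11,X), (11,Y), (12,X), (17,Y), (21,Y), (26,X), (30,Y)
ranks: 7->1, 8->2, 10->3, 11->4.5, 11->4.5, 12->6, 17->7, 21->8, 26->9, 30->10
Step 2: Rank sum for X: R1 = 1 + 2 + 3 + 4.5 + 6 + 9 = 25.5.
Step 3: U_X = R1 - n1(n1+1)/2 = 25.5 - 6*7/2 = 25.5 - 21 = 4.5.
       U_Y = n1*n2 - U_X = 24 - 4.5 = 19.5.
Step 4: Ties are present, so use the tie-corrected normal approximation (with continuity correction) for the p-value.
Step 5: p-value = 0.134407; compare to alpha = 0.05. fail to reject H0.

U_X = 4.5, p = 0.134407, fail to reject H0 at alpha = 0.05.


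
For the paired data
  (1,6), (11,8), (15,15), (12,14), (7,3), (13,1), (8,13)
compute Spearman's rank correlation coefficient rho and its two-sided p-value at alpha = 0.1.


Step 1: Rank x and y separately (midranks; no ties here).
rank(x): 1->1, 11->4, 15->7, 12->5, 7->2, 13->6, 8->3
rank(y): 6->3, 8->4, 15->7, 14->6, 3->2, 1->1, 13->5
Step 2: d_i = R_x(i) - R_y(i); compute d_i^2.
  (1-3)^2=4, (4-4)^2=0, (7-7)^2=0, (5-6)^2=1, (2-2)^2=0, (6-1)^2=25, (3-5)^2=4
sum(d^2) = 34.
Step 3: rho = 1 - 6*34 / (7*(7^2 - 1)) = 1 - 204/336 = 0.392857.
Step 4: Under H0, t = rho * sqrt((n-2)/(1-rho^2)) = 0.9553 ~ t(5).
Step 5: Two-sided p-value from the t-distribution with 5 df = 0.383317.
Step 6: alpha = 0.1. fail to reject H0.

rho = 0.3929, p = 0.383317, fail to reject H0 at alpha = 0.1.


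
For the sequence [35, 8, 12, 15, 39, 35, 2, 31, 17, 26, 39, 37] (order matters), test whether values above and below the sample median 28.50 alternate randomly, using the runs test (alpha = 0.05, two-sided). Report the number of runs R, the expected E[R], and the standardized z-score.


Step 1: Compute median = 28.50; label A = above, B = below.
Labels in order: ABBBAABABBAA  (n_A = 6, n_B = 6)
Step 2: Count runs R = 7.
Step 3: Under H0 (random ordering), E[R] = 2*n_A*n_B/(n_A+n_B) + 1 = 2*6*6/12 + 1 = 7.0000.
        Var[R] = 2*n_A*n_B*(2*n_A*n_B - n_A - n_B) / ((n_A+n_B)^2 * (n_A+n_B-1)) = 4320/1584 = 2.7273.
        SD[R] = 1.6514.
Step 4: R = E[R], so z = 0 with no continuity correction.
Step 5: Two-sided p-value via normal approximation = 2*(1 - Phi(|z|)) = 1.000000.
Step 6: alpha = 0.05. fail to reject H0.

R = 7, z = 0.0000, p = 1.000000, fail to reject H0.


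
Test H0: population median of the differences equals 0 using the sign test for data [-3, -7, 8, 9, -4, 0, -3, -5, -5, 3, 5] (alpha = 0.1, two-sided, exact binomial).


Step 1: Discard zero differences. Original n = 11; n_eff = number of nonzero differences = 10.
Nonzero differences (with sign): -3, -7, +8, +9, -4, -3, -5, -5, +3, +5
Step 2: Count signs: positive = 4, negative = 6.
Step 3: Under H0: P(positive) = 0.5, so the number of positives S ~ Bin(10, 0.5).
Step 4: Two-sided exact p-value = sum of Bin(10,0.5) probabilities at or below the observed probability = 0.753906.
Step 5: alpha = 0.1. fail to reject H0.

n_eff = 10, pos = 4, neg = 6, p = 0.753906, fail to reject H0.


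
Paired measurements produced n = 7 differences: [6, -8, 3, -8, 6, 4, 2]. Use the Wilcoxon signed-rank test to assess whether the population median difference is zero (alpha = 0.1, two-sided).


Step 1: Drop any zero differences (none here) and take |d_i|.
|d| = [6, 8, 3, 8, 6, 4, 2]
Step 2: Midrank |d_i| (ties get averaged ranks).
ranks: |6|->4.5, |8|->6.5, |3|->2, |8|->6.5, |6|->4.5, |4|->3, |2|->1
Step 3: Attach original signs; sum ranks with positive sign and with negative sign.
W+ = 4.5 + 2 + 4.5 + 3 + 1 = 15
W- = 6.5 + 6.5 = 13
(Check: W+ + W- = 28 should equal n(n+1)/2 = 28.)
Step 4: Test statistic W = min(W+, W-) = 13.
Step 5: Ties in |d|, so use the tie-corrected normal approximation.
        E[W] = n(n+1)/4 = 7*8/4 = 14.
        Tie groups: |d|=6 (t=2), |d|=8 (t=2); sum(t^3 - t) = 12.
        Var[W] = n(n+1)(2n+1)/24 - sum(t^3-t)/48 = 840/24 - 12/48 = 34.75.
        z = (W - E[W]) / sqrt(Var[W]) = (13 - 14) / 5.8949 = -0.1696.
        Two-sided p = 2*Phi(z) = 0.865295.
Step 6: alpha = 0.1. fail to reject H0.

W+ = 15, W- = 13, W = min = 13, p = 0.865295, fail to reject H0.


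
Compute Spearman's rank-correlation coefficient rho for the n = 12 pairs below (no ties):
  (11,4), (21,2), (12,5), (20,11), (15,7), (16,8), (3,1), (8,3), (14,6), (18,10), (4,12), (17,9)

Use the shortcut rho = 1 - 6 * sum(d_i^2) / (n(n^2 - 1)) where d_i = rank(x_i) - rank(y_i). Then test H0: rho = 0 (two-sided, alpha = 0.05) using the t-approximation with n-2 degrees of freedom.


Step 1: Rank x and y separately (midranks; no ties here).
rank(x): 11->4, 21->12, 12->5, 20->11, 15->7, 16->8, 3->1, 8->3, 14->6, 18->10, 4->2, 17->9
rank(y): 4->4, 2->2, 5->5, 11->11, 7->7, 8->8, 1->1, 3->3, 6->6, 10->10, 12->12, 9->9
Step 2: d_i = R_x(i) - R_y(i); compute d_i^2.
  (4-4)^2=0, (12-2)^2=100, (5-5)^2=0, (11-11)^2=0, (7-7)^2=0, (8-8)^2=0, (1-1)^2=0, (3-3)^2=0, (6-6)^2=0, (10-10)^2=0, (2-12)^2=100, (9-9)^2=0
sum(d^2) = 200.
Step 3: rho = 1 - 6*200 / (12*(12^2 - 1)) = 1 - 1200/1716 = 0.300699.
Step 4: Under H0, t = rho * sqrt((n-2)/(1-rho^2)) = 0.9970 ~ t(10).
Step 5: Two-sided p-value from the t-distribution with 10 df = 0.342260.
Step 6: alpha = 0.05. fail to reject H0.

rho = 0.3007, p = 0.342260, fail to reject H0 at alpha = 0.05.


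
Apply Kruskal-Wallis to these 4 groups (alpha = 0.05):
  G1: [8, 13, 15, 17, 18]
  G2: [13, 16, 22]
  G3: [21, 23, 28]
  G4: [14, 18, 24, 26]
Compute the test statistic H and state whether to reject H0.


Step 1: Combine all N = 15 observations and assign midranks.
sorted (value, group, rank): (8,G1,1), (13,G1,2.5), (13,G2,2.5), (14,G4,4), (15,G1,5), (16,G2,6), (17,G1,7), (18,G1,8.5), (18,G4,8.5), (21,G3,10), (22,G2,11), (23,G3,12), (24,G4,13), (26,G4,14), (28,G3,15)
Step 2: Sum ranks within each group.
R_1 = 24 (n_1 = 5)
R_2 = 19.5 (n_2 = 3)
R_3 = 37 (n_3 = 3)
R_4 = 39.5 (n_4 = 4)
Step 3: H = 12/(N(N+1)) * sum(R_i^2/n_i) - 3(N+1)
     = 12/(15*16) * (24^2/5 + 19.5^2/3 + 37^2/3 + 39.5^2/4) - 3*16
     = 0.050000 * 1088.35 - 48
     = 6.417292.
Step 4: Ties present; correction factor C = 1 - 12/(15^3 - 15) = 0.996429. Corrected H = 6.417292 / 0.996429 = 6.440293.
Step 5: Under H0, H ~ chi^2(3); p-value = 0.092047.
Step 6: alpha = 0.05. fail to reject H0.

H = 6.4403, df = 3, p = 0.092047, fail to reject H0.


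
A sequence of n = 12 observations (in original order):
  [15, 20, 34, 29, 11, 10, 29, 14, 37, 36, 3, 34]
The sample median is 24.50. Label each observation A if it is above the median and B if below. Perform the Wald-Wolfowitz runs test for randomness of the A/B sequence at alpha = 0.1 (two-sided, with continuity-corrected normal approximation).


Step 1: Compute median = 24.50; label A = above, B = below.
Labels in order: BBAABBABAABA  (n_A = 6, n_B = 6)
Step 2: Count runs R = 8.
Step 3: Under H0 (random ordering), E[R] = 2*n_A*n_B/(n_A+n_B) + 1 = 2*6*6/12 + 1 = 7.0000.
        Var[R] = 2*n_A*n_B*(2*n_A*n_B - n_A - n_B) / ((n_A+n_B)^2 * (n_A+n_B-1)) = 4320/1584 = 2.7273.
        SD[R] = 1.6514.
Step 4: Continuity-corrected z = (R - 0.5 - E[R]) / SD[R] = (8 - 0.5 - 7.0000) / 1.6514 = 0.3028.
Step 5: Two-sided p-value via normal approximation = 2*(1 - Phi(|z|)) = 0.762069.
Step 6: alpha = 0.1. fail to reject H0.

R = 8, z = 0.3028, p = 0.762069, fail to reject H0.


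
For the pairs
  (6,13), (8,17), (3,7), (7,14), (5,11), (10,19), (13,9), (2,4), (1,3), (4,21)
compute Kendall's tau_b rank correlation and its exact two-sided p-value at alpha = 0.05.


Step 1: Enumerate the 45 unordered pairs (i,j) with i<j and classify each by sign(x_j-x_i) * sign(y_j-y_i).
  (1,2):dx=+2,dy=+4->C; (1,3):dx=-3,dy=-6->C; (1,4):dx=+1,dy=+1->C; (1,5):dx=-1,dy=-2->C
  (1,6):dx=+4,dy=+6->C; (1,7):dx=+7,dy=-4->D; (1,8):dx=-4,dy=-9->C; (1,9):dx=-5,dy=-10->C
  (1,10):dx=-2,dy=+8->D; (2,3):dx=-5,dy=-10->C; (2,4):dx=-1,dy=-3->C; (2,5):dx=-3,dy=-6->C
  (2,6):dx=+2,dy=+2->C; (2,7):dx=+5,dy=-8->D; (2,8):dx=-6,dy=-13->C; (2,9):dx=-7,dy=-14->C
  (2,10):dx=-4,dy=+4->D; (3,4):dx=+4,dy=+7->C; (3,5):dx=+2,dy=+4->C; (3,6):dx=+7,dy=+12->C
  (3,7):dx=+10,dy=+2->C; (3,8):dx=-1,dy=-3->C; (3,9):dx=-2,dy=-4->C; (3,10):dx=+1,dy=+14->C
  (4,5):dx=-2,dy=-3->C; (4,6):dx=+3,dy=+5->C; (4,7):dx=+6,dy=-5->D; (4,8):dx=-5,dy=-10->C
  (4,9):dx=-6,dy=-11->C; (4,10):dx=-3,dy=+7->D; (5,6):dx=+5,dy=+8->C; (5,7):dx=+8,dy=-2->D
  (5,8):dx=-3,dy=-7->C; (5,9):dx=-4,dy=-8->C; (5,10):dx=-1,dy=+10->D; (6,7):dx=+3,dy=-10->D
  (6,8):dx=-8,dy=-15->C; (6,9):dx=-9,dy=-16->C; (6,10):dx=-6,dy=+2->D; (7,8):dx=-11,dy=-5->C
  (7,9):dx=-12,dy=-6->C; (7,10):dx=-9,dy=+12->D; (8,9):dx=-1,dy=-1->C; (8,10):dx=+2,dy=+17->C
  (9,10):dx=+3,dy=+18->C
Step 2: C = 34, D = 11, total pairs = 45.
Step 3: tau = (C - D)/(n(n-1)/2) = (34 - 11)/45 = 0.511111.
Step 4: Exact two-sided p-value (enumerate n! = 3628800 permutations of y under H0): p = 0.046623.
Step 5: alpha = 0.05. reject H0.

tau_b = 0.5111 (C=34, D=11), p = 0.046623, reject H0.


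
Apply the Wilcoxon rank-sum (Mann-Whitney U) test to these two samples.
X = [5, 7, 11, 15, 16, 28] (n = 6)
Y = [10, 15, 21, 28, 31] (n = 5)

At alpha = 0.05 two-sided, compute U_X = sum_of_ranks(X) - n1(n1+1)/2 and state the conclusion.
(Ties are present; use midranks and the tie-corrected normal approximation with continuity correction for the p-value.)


Step 1: Combine and sort all 11 observations; assign midranks.
sorted (value, group): (5,X), (7,X), (10,Y), (11,X), (15,X), (15,Y), (16,X), (21,Y), (28,X), (28,Y), (31,Y)
ranks: 5->1, 7->2, 10->3, 11->4, 15->5.5, 15->5.5, 16->7, 21->8, 28->9.5, 28->9.5, 31->11
Step 2: Rank sum for X: R1 = 1 + 2 + 4 + 5.5 + 7 + 9.5 = 29.
Step 3: U_X = R1 - n1(n1+1)/2 = 29 - 6*7/2 = 29 - 21 = 8.
       U_Y = n1*n2 - U_X = 30 - 8 = 22.
Step 4: Ties are present, so use the tie-corrected normal approximation (with continuity correction) for the p-value.
Step 5: p-value = 0.233197; compare to alpha = 0.05. fail to reject H0.

U_X = 8, p = 0.233197, fail to reject H0 at alpha = 0.05.


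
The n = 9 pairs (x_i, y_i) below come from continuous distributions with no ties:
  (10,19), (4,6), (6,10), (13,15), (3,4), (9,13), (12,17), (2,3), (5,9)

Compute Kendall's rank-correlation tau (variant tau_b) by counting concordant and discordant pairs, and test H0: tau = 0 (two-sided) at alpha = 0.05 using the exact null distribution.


Step 1: Enumerate the 36 unordered pairs (i,j) with i<j and classify each by sign(x_j-x_i) * sign(y_j-y_i).
  (1,2):dx=-6,dy=-13->C; (1,3):dx=-4,dy=-9->C; (1,4):dx=+3,dy=-4->D; (1,5):dx=-7,dy=-15->C
  (1,6):dx=-1,dy=-6->C; (1,7):dx=+2,dy=-2->D; (1,8):dx=-8,dy=-16->C; (1,9):dx=-5,dy=-10->C
  (2,3):dx=+2,dy=+4->C; (2,4):dx=+9,dy=+9->C; (2,5):dx=-1,dy=-2->C; (2,6):dx=+5,dy=+7->C
  (2,7):dx=+8,dy=+11->C; (2,8):dx=-2,dy=-3->C; (2,9):dx=+1,dy=+3->C; (3,4):dx=+7,dy=+5->C
  (3,5):dx=-3,dy=-6->C; (3,6):dx=+3,dy=+3->C; (3,7):dx=+6,dy=+7->C; (3,8):dx=-4,dy=-7->C
  (3,9):dx=-1,dy=-1->C; (4,5):dx=-10,dy=-11->C; (4,6):dx=-4,dy=-2->C; (4,7):dx=-1,dy=+2->D
  (4,8):dx=-11,dy=-12->C; (4,9):dx=-8,dy=-6->C; (5,6):dx=+6,dy=+9->C; (5,7):dx=+9,dy=+13->C
  (5,8):dx=-1,dy=-1->C; (5,9):dx=+2,dy=+5->C; (6,7):dx=+3,dy=+4->C; (6,8):dx=-7,dy=-10->C
  (6,9):dx=-4,dy=-4->C; (7,8):dx=-10,dy=-14->C; (7,9):dx=-7,dy=-8->C; (8,9):dx=+3,dy=+6->C
Step 2: C = 33, D = 3, total pairs = 36.
Step 3: tau = (C - D)/(n(n-1)/2) = (33 - 3)/36 = 0.833333.
Step 4: Exact two-sided p-value (enumerate n! = 362880 permutations of y under H0): p = 0.000854.
Step 5: alpha = 0.05. reject H0.

tau_b = 0.8333 (C=33, D=3), p = 0.000854, reject H0.


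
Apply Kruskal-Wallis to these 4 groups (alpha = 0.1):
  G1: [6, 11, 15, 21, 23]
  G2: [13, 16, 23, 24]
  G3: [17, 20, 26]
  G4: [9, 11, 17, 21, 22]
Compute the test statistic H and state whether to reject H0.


Step 1: Combine all N = 17 observations and assign midranks.
sorted (value, group, rank): (6,G1,1), (9,G4,2), (11,G1,3.5), (11,G4,3.5), (13,G2,5), (15,G1,6), (16,G2,7), (17,G3,8.5), (17,G4,8.5), (20,G3,10), (21,G1,11.5), (21,G4,11.5), (22,G4,13), (23,G1,14.5), (23,G2,14.5), (24,G2,16), (26,G3,17)
Step 2: Sum ranks within each group.
R_1 = 36.5 (n_1 = 5)
R_2 = 42.5 (n_2 = 4)
R_3 = 35.5 (n_3 = 3)
R_4 = 38.5 (n_4 = 5)
Step 3: H = 12/(N(N+1)) * sum(R_i^2/n_i) - 3(N+1)
     = 12/(17*18) * (36.5^2/5 + 42.5^2/4 + 35.5^2/3 + 38.5^2/5) - 3*18
     = 0.039216 * 1434.55 - 54
     = 2.256699.
Step 4: Ties present; correction factor C = 1 - 24/(17^3 - 17) = 0.995098. Corrected H = 2.256699 / 0.995098 = 2.267816.
Step 5: Under H0, H ~ chi^2(3); p-value = 0.518715.
Step 6: alpha = 0.1. fail to reject H0.

H = 2.2678, df = 3, p = 0.518715, fail to reject H0.


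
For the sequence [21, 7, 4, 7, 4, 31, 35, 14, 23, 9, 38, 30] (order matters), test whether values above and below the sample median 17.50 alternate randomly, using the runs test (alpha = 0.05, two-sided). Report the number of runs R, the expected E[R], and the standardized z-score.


Step 1: Compute median = 17.50; label A = above, B = below.
Labels in order: ABBBBAABABAA  (n_A = 6, n_B = 6)
Step 2: Count runs R = 7.
Step 3: Under H0 (random ordering), E[R] = 2*n_A*n_B/(n_A+n_B) + 1 = 2*6*6/12 + 1 = 7.0000.
        Var[R] = 2*n_A*n_B*(2*n_A*n_B - n_A - n_B) / ((n_A+n_B)^2 * (n_A+n_B-1)) = 4320/1584 = 2.7273.
        SD[R] = 1.6514.
Step 4: R = E[R], so z = 0 with no continuity correction.
Step 5: Two-sided p-value via normal approximation = 2*(1 - Phi(|z|)) = 1.000000.
Step 6: alpha = 0.05. fail to reject H0.

R = 7, z = 0.0000, p = 1.000000, fail to reject H0.


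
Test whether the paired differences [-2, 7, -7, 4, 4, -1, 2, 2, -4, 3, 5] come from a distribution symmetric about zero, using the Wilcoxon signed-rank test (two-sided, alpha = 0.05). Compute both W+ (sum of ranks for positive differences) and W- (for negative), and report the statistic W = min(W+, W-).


Step 1: Drop any zero differences (none here) and take |d_i|.
|d| = [2, 7, 7, 4, 4, 1, 2, 2, 4, 3, 5]
Step 2: Midrank |d_i| (ties get averaged ranks).
ranks: |2|->3, |7|->10.5, |7|->10.5, |4|->7, |4|->7, |1|->1, |2|->3, |2|->3, |4|->7, |3|->5, |5|->9
Step 3: Attach original signs; sum ranks with positive sign and with negative sign.
W+ = 10.5 + 7 + 7 + 3 + 3 + 5 + 9 = 44.5
W- = 3 + 10.5 + 1 + 7 = 21.5
(Check: W+ + W- = 66 should equal n(n+1)/2 = 66.)
Step 4: Test statistic W = min(W+, W-) = 21.5.
Step 5: Ties in |d|, so use the tie-corrected normal approximation.
        E[W] = n(n+1)/4 = 11*12/4 = 33.
        Tie groups: |d|=2 (t=3), |d|=4 (t=3), |d|=7 (t=2); sum(t^3 - t) = 54.
        Var[W] = n(n+1)(2n+1)/24 - sum(t^3-t)/48 = 3036/24 - 54/48 = 125.375.
        z = (W - E[W]) / sqrt(Var[W]) = (21.5 - 33) / 11.1971 = -1.0271.
        Two-sided p = 2*Phi(z) = 0.304396.
Step 6: alpha = 0.05. fail to reject H0.

W+ = 44.5, W- = 21.5, W = min = 21.5, p = 0.304396, fail to reject H0.


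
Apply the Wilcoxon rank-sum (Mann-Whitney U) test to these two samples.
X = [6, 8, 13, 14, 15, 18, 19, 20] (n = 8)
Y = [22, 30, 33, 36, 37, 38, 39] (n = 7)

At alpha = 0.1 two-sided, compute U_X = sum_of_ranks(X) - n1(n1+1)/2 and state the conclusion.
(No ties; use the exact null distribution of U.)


Step 1: Combine and sort all 15 observations; assign midranks.
sorted (value, group): (6,X), (8,X), (13,X), (14,X), (15,X), (18,X), (19,X), (20,X), (22,Y), (30,Y), (33,Y), (36,Y), (37,Y), (38,Y), (39,Y)
ranks: 6->1, 8->2, 13->3, 14->4, 15->5, 18->6, 19->7, 20->8, 22->9, 30->10, 33->11, 36->12, 37->13, 38->14, 39->15
Step 2: Rank sum for X: R1 = 1 + 2 + 3 + 4 + 5 + 6 + 7 + 8 = 36.
Step 3: U_X = R1 - n1(n1+1)/2 = 36 - 8*9/2 = 36 - 36 = 0.
       U_Y = n1*n2 - U_X = 56 - 0 = 56.
Step 4: No ties, so the exact null distribution of U (based on enumerating the C(15,8) = 6435 equally likely rank assignments) gives the two-sided p-value.
Step 5: p-value = 0.000311; compare to alpha = 0.1. reject H0.

U_X = 0, p = 0.000311, reject H0 at alpha = 0.1.


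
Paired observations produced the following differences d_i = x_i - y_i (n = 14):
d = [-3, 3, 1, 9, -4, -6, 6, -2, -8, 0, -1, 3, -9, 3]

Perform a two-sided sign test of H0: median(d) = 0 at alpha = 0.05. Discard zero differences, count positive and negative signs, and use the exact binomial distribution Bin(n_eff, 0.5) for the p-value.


Step 1: Discard zero differences. Original n = 14; n_eff = number of nonzero differences = 13.
Nonzero differences (with sign): -3, +3, +1, +9, -4, -6, +6, -2, -8, -1, +3, -9, +3
Step 2: Count signs: positive = 6, negative = 7.
Step 3: Under H0: P(positive) = 0.5, so the number of positives S ~ Bin(13, 0.5).
Step 4: Two-sided exact p-value = sum of Bin(13,0.5) probabilities at or below the observed probability = 1.000000.
Step 5: alpha = 0.05. fail to reject H0.

n_eff = 13, pos = 6, neg = 7, p = 1.000000, fail to reject H0.


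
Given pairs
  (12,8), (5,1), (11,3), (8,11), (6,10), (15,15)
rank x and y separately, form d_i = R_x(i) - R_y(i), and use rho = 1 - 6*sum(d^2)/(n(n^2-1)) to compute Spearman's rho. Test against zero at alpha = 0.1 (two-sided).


Step 1: Rank x and y separately (midranks; no ties here).
rank(x): 12->5, 5->1, 11->4, 8->3, 6->2, 15->6
rank(y): 8->3, 1->1, 3->2, 11->5, 10->4, 15->6
Step 2: d_i = R_x(i) - R_y(i); compute d_i^2.
  (5-3)^2=4, (1-1)^2=0, (4-2)^2=4, (3-5)^2=4, (2-4)^2=4, (6-6)^2=0
sum(d^2) = 16.
Step 3: rho = 1 - 6*16 / (6*(6^2 - 1)) = 1 - 96/210 = 0.542857.
Step 4: Under H0, t = rho * sqrt((n-2)/(1-rho^2)) = 1.2928 ~ t(4).
Step 5: Two-sided p-value from the t-distribution with 4 df = 0.265703.
Step 6: alpha = 0.1. fail to reject H0.

rho = 0.5429, p = 0.265703, fail to reject H0 at alpha = 0.1.


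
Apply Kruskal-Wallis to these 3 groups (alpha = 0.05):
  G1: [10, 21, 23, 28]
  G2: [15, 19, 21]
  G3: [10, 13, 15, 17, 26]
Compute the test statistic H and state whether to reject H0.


Step 1: Combine all N = 12 observations and assign midranks.
sorted (value, group, rank): (10,G1,1.5), (10,G3,1.5), (13,G3,3), (15,G2,4.5), (15,G3,4.5), (17,G3,6), (19,G2,7), (21,G1,8.5), (21,G2,8.5), (23,G1,10), (26,G3,11), (28,G1,12)
Step 2: Sum ranks within each group.
R_1 = 32 (n_1 = 4)
R_2 = 20 (n_2 = 3)
R_3 = 26 (n_3 = 5)
Step 3: H = 12/(N(N+1)) * sum(R_i^2/n_i) - 3(N+1)
     = 12/(12*13) * (32^2/4 + 20^2/3 + 26^2/5) - 3*13
     = 0.076923 * 524.533 - 39
     = 1.348718.
Step 4: Ties present; correction factor C = 1 - 18/(12^3 - 12) = 0.989510. Corrected H = 1.348718 / 0.989510 = 1.363015.
Step 5: Under H0, H ~ chi^2(2); p-value = 0.505854.
Step 6: alpha = 0.05. fail to reject H0.

H = 1.3630, df = 2, p = 0.505854, fail to reject H0.


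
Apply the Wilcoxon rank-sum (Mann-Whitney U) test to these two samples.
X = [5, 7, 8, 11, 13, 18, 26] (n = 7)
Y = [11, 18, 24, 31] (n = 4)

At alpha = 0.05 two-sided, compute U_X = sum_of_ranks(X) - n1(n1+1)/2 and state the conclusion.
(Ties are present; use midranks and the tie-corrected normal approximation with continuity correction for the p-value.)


Step 1: Combine and sort all 11 observations; assign midranks.
sorted (value, group): (5,X), (7,X), (8,X), (11,X), (11,Y), (13,X), (18,X), (18,Y), (24,Y), (26,X), (31,Y)
ranks: 5->1, 7->2, 8->3, 11->4.5, 11->4.5, 13->6, 18->7.5, 18->7.5, 24->9, 26->10, 31->11
Step 2: Rank sum for X: R1 = 1 + 2 + 3 + 4.5 + 6 + 7.5 + 10 = 34.
Step 3: U_X = R1 - n1(n1+1)/2 = 34 - 7*8/2 = 34 - 28 = 6.
       U_Y = n1*n2 - U_X = 28 - 6 = 22.
Step 4: Ties are present, so use the tie-corrected normal approximation (with continuity correction) for the p-value.
Step 5: p-value = 0.154489; compare to alpha = 0.05. fail to reject H0.

U_X = 6, p = 0.154489, fail to reject H0 at alpha = 0.05.


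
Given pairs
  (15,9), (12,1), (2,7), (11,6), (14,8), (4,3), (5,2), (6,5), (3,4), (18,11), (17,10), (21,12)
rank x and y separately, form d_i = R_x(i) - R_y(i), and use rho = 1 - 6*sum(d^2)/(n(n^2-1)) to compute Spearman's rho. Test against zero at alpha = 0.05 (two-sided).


Step 1: Rank x and y separately (midranks; no ties here).
rank(x): 15->9, 12->7, 2->1, 11->6, 14->8, 4->3, 5->4, 6->5, 3->2, 18->11, 17->10, 21->12
rank(y): 9->9, 1->1, 7->7, 6->6, 8->8, 3->3, 2->2, 5->5, 4->4, 11->11, 10->10, 12->12
Step 2: d_i = R_x(i) - R_y(i); compute d_i^2.
  (9-9)^2=0, (7-1)^2=36, (1-7)^2=36, (6-6)^2=0, (8-8)^2=0, (3-3)^2=0, (4-2)^2=4, (5-5)^2=0, (2-4)^2=4, (11-11)^2=0, (10-10)^2=0, (12-12)^2=0
sum(d^2) = 80.
Step 3: rho = 1 - 6*80 / (12*(12^2 - 1)) = 1 - 480/1716 = 0.720280.
Step 4: Under H0, t = rho * sqrt((n-2)/(1-rho^2)) = 3.2835 ~ t(10).
Step 5: Two-sided p-value from the t-distribution with 10 df = 0.008240.
Step 6: alpha = 0.05. reject H0.

rho = 0.7203, p = 0.008240, reject H0 at alpha = 0.05.


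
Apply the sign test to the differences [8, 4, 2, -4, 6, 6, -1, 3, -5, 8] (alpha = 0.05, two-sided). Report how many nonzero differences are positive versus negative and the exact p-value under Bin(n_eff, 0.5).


Step 1: Discard zero differences. Original n = 10; n_eff = number of nonzero differences = 10.
Nonzero differences (with sign): +8, +4, +2, -4, +6, +6, -1, +3, -5, +8
Step 2: Count signs: positive = 7, negative = 3.
Step 3: Under H0: P(positive) = 0.5, so the number of positives S ~ Bin(10, 0.5).
Step 4: Two-sided exact p-value = sum of Bin(10,0.5) probabilities at or below the observed probability = 0.343750.
Step 5: alpha = 0.05. fail to reject H0.

n_eff = 10, pos = 7, neg = 3, p = 0.343750, fail to reject H0.


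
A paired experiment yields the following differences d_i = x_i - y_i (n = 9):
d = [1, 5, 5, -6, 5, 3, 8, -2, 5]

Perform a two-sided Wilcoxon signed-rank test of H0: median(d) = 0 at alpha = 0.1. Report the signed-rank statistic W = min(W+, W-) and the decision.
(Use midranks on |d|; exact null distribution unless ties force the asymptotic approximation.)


Step 1: Drop any zero differences (none here) and take |d_i|.
|d| = [1, 5, 5, 6, 5, 3, 8, 2, 5]
Step 2: Midrank |d_i| (ties get averaged ranks).
ranks: |1|->1, |5|->5.5, |5|->5.5, |6|->8, |5|->5.5, |3|->3, |8|->9, |2|->2, |5|->5.5
Step 3: Attach original signs; sum ranks with positive sign and with negative sign.
W+ = 1 + 5.5 + 5.5 + 5.5 + 3 + 9 + 5.5 = 35
W- = 8 + 2 = 10
(Check: W+ + W- = 45 should equal n(n+1)/2 = 45.)
Step 4: Test statistic W = min(W+, W-) = 10.
Step 5: Ties in |d|, so use the tie-corrected normal approximation.
        E[W] = n(n+1)/4 = 9*10/4 = 22.5.
        Tie groups: |d|=5 (t=4); sum(t^3 - t) = 60.
        Var[W] = n(n+1)(2n+1)/24 - sum(t^3-t)/48 = 1710/24 - 60/48 = 70.
        z = (W - E[W]) / sqrt(Var[W]) = (10 - 22.5) / 8.3666 = -1.4940.
        Two-sided p = 2*Phi(z) = 0.135166.
Step 6: alpha = 0.1. fail to reject H0.

W+ = 35, W- = 10, W = min = 10, p = 0.135166, fail to reject H0.


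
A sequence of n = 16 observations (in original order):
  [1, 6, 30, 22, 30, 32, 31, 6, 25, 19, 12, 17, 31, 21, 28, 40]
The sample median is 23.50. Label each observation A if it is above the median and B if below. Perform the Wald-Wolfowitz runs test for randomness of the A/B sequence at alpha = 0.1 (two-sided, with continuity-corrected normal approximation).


Step 1: Compute median = 23.50; label A = above, B = below.
Labels in order: BBABAAABABBBABAA  (n_A = 8, n_B = 8)
Step 2: Count runs R = 10.
Step 3: Under H0 (random ordering), E[R] = 2*n_A*n_B/(n_A+n_B) + 1 = 2*8*8/16 + 1 = 9.0000.
        Var[R] = 2*n_A*n_B*(2*n_A*n_B - n_A - n_B) / ((n_A+n_B)^2 * (n_A+n_B-1)) = 14336/3840 = 3.7333.
        SD[R] = 1.9322.
Step 4: Continuity-corrected z = (R - 0.5 - E[R]) / SD[R] = (10 - 0.5 - 9.0000) / 1.9322 = 0.2588.
Step 5: Two-sided p-value via normal approximation = 2*(1 - Phi(|z|)) = 0.795809.
Step 6: alpha = 0.1. fail to reject H0.

R = 10, z = 0.2588, p = 0.795809, fail to reject H0.


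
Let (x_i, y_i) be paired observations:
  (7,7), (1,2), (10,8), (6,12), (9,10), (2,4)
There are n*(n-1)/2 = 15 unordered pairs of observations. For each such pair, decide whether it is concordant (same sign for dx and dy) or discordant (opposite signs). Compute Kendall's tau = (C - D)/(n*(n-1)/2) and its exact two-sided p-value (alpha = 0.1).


Step 1: Enumerate the 15 unordered pairs (i,j) with i<j and classify each by sign(x_j-x_i) * sign(y_j-y_i).
  (1,2):dx=-6,dy=-5->C; (1,3):dx=+3,dy=+1->C; (1,4):dx=-1,dy=+5->D; (1,5):dx=+2,dy=+3->C
  (1,6):dx=-5,dy=-3->C; (2,3):dx=+9,dy=+6->C; (2,4):dx=+5,dy=+10->C; (2,5):dx=+8,dy=+8->C
  (2,6):dx=+1,dy=+2->C; (3,4):dx=-4,dy=+4->D; (3,5):dx=-1,dy=+2->D; (3,6):dx=-8,dy=-4->C
  (4,5):dx=+3,dy=-2->D; (4,6):dx=-4,dy=-8->C; (5,6):dx=-7,dy=-6->C
Step 2: C = 11, D = 4, total pairs = 15.
Step 3: tau = (C - D)/(n(n-1)/2) = (11 - 4)/15 = 0.466667.
Step 4: Exact two-sided p-value (enumerate n! = 720 permutations of y under H0): p = 0.272222.
Step 5: alpha = 0.1. fail to reject H0.

tau_b = 0.4667 (C=11, D=4), p = 0.272222, fail to reject H0.


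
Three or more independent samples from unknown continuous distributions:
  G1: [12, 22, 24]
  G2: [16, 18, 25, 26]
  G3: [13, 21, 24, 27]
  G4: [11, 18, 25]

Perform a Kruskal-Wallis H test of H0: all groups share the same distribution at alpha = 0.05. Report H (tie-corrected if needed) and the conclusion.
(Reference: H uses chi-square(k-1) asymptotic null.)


Step 1: Combine all N = 14 observations and assign midranks.
sorted (value, group, rank): (11,G4,1), (12,G1,2), (13,G3,3), (16,G2,4), (18,G2,5.5), (18,G4,5.5), (21,G3,7), (22,G1,8), (24,G1,9.5), (24,G3,9.5), (25,G2,11.5), (25,G4,11.5), (26,G2,13), (27,G3,14)
Step 2: Sum ranks within each group.
R_1 = 19.5 (n_1 = 3)
R_2 = 34 (n_2 = 4)
R_3 = 33.5 (n_3 = 4)
R_4 = 18 (n_4 = 3)
Step 3: H = 12/(N(N+1)) * sum(R_i^2/n_i) - 3(N+1)
     = 12/(14*15) * (19.5^2/3 + 34^2/4 + 33.5^2/4 + 18^2/3) - 3*15
     = 0.057143 * 804.312 - 45
     = 0.960714.
Step 4: Ties present; correction factor C = 1 - 18/(14^3 - 14) = 0.993407. Corrected H = 0.960714 / 0.993407 = 0.967091.
Step 5: Under H0, H ~ chi^2(3); p-value = 0.809214.
Step 6: alpha = 0.05. fail to reject H0.

H = 0.9671, df = 3, p = 0.809214, fail to reject H0.


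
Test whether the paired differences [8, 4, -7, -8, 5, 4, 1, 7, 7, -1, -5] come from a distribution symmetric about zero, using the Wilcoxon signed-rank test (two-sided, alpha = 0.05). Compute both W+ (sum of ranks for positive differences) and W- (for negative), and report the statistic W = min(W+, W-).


Step 1: Drop any zero differences (none here) and take |d_i|.
|d| = [8, 4, 7, 8, 5, 4, 1, 7, 7, 1, 5]
Step 2: Midrank |d_i| (ties get averaged ranks).
ranks: |8|->10.5, |4|->3.5, |7|->8, |8|->10.5, |5|->5.5, |4|->3.5, |1|->1.5, |7|->8, |7|->8, |1|->1.5, |5|->5.5
Step 3: Attach original signs; sum ranks with positive sign and with negative sign.
W+ = 10.5 + 3.5 + 5.5 + 3.5 + 1.5 + 8 + 8 = 40.5
W- = 8 + 10.5 + 1.5 + 5.5 = 25.5
(Check: W+ + W- = 66 should equal n(n+1)/2 = 66.)
Step 4: Test statistic W = min(W+, W-) = 25.5.
Step 5: Ties in |d|, so use the tie-corrected normal approximation.
        E[W] = n(n+1)/4 = 11*12/4 = 33.
        Tie groups: |d|=1 (t=2), |d|=4 (t=2), |d|=5 (t=2), |d|=7 (t=3), |d|=8 (t=2); sum(t^3 - t) = 48.
        Var[W] = n(n+1)(2n+1)/24 - sum(t^3-t)/48 = 3036/24 - 48/48 = 125.5.
        z = (W - E[W]) / sqrt(Var[W]) = (25.5 - 33) / 11.2027 = -0.6695.
        Two-sided p = 2*Phi(z) = 0.503188.
Step 6: alpha = 0.05. fail to reject H0.

W+ = 40.5, W- = 25.5, W = min = 25.5, p = 0.503188, fail to reject H0.


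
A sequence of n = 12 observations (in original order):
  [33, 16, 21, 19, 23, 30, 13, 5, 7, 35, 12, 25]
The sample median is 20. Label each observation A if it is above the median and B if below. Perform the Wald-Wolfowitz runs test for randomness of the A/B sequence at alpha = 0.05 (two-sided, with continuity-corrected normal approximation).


Step 1: Compute median = 20; label A = above, B = below.
Labels in order: ABABAABBBABA  (n_A = 6, n_B = 6)
Step 2: Count runs R = 9.
Step 3: Under H0 (random ordering), E[R] = 2*n_A*n_B/(n_A+n_B) + 1 = 2*6*6/12 + 1 = 7.0000.
        Var[R] = 2*n_A*n_B*(2*n_A*n_B - n_A - n_B) / ((n_A+n_B)^2 * (n_A+n_B-1)) = 4320/1584 = 2.7273.
        SD[R] = 1.6514.
Step 4: Continuity-corrected z = (R - 0.5 - E[R]) / SD[R] = (9 - 0.5 - 7.0000) / 1.6514 = 0.9083.
Step 5: Two-sided p-value via normal approximation = 2*(1 - Phi(|z|)) = 0.363722.
Step 6: alpha = 0.05. fail to reject H0.

R = 9, z = 0.9083, p = 0.363722, fail to reject H0.


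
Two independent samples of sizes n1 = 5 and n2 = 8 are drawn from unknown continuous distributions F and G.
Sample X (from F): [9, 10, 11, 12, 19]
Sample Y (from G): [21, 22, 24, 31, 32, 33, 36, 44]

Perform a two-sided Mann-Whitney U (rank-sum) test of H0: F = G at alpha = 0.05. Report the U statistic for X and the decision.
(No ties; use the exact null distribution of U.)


Step 1: Combine and sort all 13 observations; assign midranks.
sorted (value, group): (9,X), (10,X), (11,X), (12,X), (19,X), (21,Y), (22,Y), (24,Y), (31,Y), (32,Y), (33,Y), (36,Y), (44,Y)
ranks: 9->1, 10->2, 11->3, 12->4, 19->5, 21->6, 22->7, 24->8, 31->9, 32->10, 33->11, 36->12, 44->13
Step 2: Rank sum for X: R1 = 1 + 2 + 3 + 4 + 5 = 15.
Step 3: U_X = R1 - n1(n1+1)/2 = 15 - 5*6/2 = 15 - 15 = 0.
       U_Y = n1*n2 - U_X = 40 - 0 = 40.
Step 4: No ties, so the exact null distribution of U (based on enumerating the C(13,5) = 1287 equally likely rank assignments) gives the two-sided p-value.
Step 5: p-value = 0.001554; compare to alpha = 0.05. reject H0.

U_X = 0, p = 0.001554, reject H0 at alpha = 0.05.


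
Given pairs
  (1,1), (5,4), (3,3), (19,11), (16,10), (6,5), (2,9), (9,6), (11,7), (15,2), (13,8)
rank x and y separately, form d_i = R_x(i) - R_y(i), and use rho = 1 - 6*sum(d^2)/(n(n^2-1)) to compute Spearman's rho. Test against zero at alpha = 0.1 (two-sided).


Step 1: Rank x and y separately (midranks; no ties here).
rank(x): 1->1, 5->4, 3->3, 19->11, 16->10, 6->5, 2->2, 9->6, 11->7, 15->9, 13->8
rank(y): 1->1, 4->4, 3->3, 11->11, 10->10, 5->5, 9->9, 6->6, 7->7, 2->2, 8->8
Step 2: d_i = R_x(i) - R_y(i); compute d_i^2.
  (1-1)^2=0, (4-4)^2=0, (3-3)^2=0, (11-11)^2=0, (10-10)^2=0, (5-5)^2=0, (2-9)^2=49, (6-6)^2=0, (7-7)^2=0, (9-2)^2=49, (8-8)^2=0
sum(d^2) = 98.
Step 3: rho = 1 - 6*98 / (11*(11^2 - 1)) = 1 - 588/1320 = 0.554545.
Step 4: Under H0, t = rho * sqrt((n-2)/(1-rho^2)) = 1.9992 ~ t(9).
Step 5: Two-sided p-value from the t-distribution with 9 df = 0.076652.
Step 6: alpha = 0.1. reject H0.

rho = 0.5545, p = 0.076652, reject H0 at alpha = 0.1.


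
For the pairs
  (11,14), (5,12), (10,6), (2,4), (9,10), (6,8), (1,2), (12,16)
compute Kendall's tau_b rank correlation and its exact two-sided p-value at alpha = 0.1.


Step 1: Enumerate the 28 unordered pairs (i,j) with i<j and classify each by sign(x_j-x_i) * sign(y_j-y_i).
  (1,2):dx=-6,dy=-2->C; (1,3):dx=-1,dy=-8->C; (1,4):dx=-9,dy=-10->C; (1,5):dx=-2,dy=-4->C
  (1,6):dx=-5,dy=-6->C; (1,7):dx=-10,dy=-12->C; (1,8):dx=+1,dy=+2->C; (2,3):dx=+5,dy=-6->D
  (2,4):dx=-3,dy=-8->C; (2,5):dx=+4,dy=-2->D; (2,6):dx=+1,dy=-4->D; (2,7):dx=-4,dy=-10->C
  (2,8):dx=+7,dy=+4->C; (3,4):dx=-8,dy=-2->C; (3,5):dx=-1,dy=+4->D; (3,6):dx=-4,dy=+2->D
  (3,7):dx=-9,dy=-4->C; (3,8):dx=+2,dy=+10->C; (4,5):dx=+7,dy=+6->C; (4,6):dx=+4,dy=+4->C
  (4,7):dx=-1,dy=-2->C; (4,8):dx=+10,dy=+12->C; (5,6):dx=-3,dy=-2->C; (5,7):dx=-8,dy=-8->C
  (5,8):dx=+3,dy=+6->C; (6,7):dx=-5,dy=-6->C; (6,8):dx=+6,dy=+8->C; (7,8):dx=+11,dy=+14->C
Step 2: C = 23, D = 5, total pairs = 28.
Step 3: tau = (C - D)/(n(n-1)/2) = (23 - 5)/28 = 0.642857.
Step 4: Exact two-sided p-value (enumerate n! = 40320 permutations of y under H0): p = 0.031151.
Step 5: alpha = 0.1. reject H0.

tau_b = 0.6429 (C=23, D=5), p = 0.031151, reject H0.


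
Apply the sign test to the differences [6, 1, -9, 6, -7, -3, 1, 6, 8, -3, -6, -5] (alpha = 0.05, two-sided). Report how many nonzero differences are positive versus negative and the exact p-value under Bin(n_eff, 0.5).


Step 1: Discard zero differences. Original n = 12; n_eff = number of nonzero differences = 12.
Nonzero differences (with sign): +6, +1, -9, +6, -7, -3, +1, +6, +8, -3, -6, -5
Step 2: Count signs: positive = 6, negative = 6.
Step 3: Under H0: P(positive) = 0.5, so the number of positives S ~ Bin(12, 0.5).
Step 4: Two-sided exact p-value = sum of Bin(12,0.5) probabilities at or below the observed probability = 1.000000.
Step 5: alpha = 0.05. fail to reject H0.

n_eff = 12, pos = 6, neg = 6, p = 1.000000, fail to reject H0.


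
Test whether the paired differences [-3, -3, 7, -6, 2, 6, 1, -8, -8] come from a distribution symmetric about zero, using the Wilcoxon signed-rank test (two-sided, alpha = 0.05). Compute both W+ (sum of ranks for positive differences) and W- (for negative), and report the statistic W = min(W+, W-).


Step 1: Drop any zero differences (none here) and take |d_i|.
|d| = [3, 3, 7, 6, 2, 6, 1, 8, 8]
Step 2: Midrank |d_i| (ties get averaged ranks).
ranks: |3|->3.5, |3|->3.5, |7|->7, |6|->5.5, |2|->2, |6|->5.5, |1|->1, |8|->8.5, |8|->8.5
Step 3: Attach original signs; sum ranks with positive sign and with negative sign.
W+ = 7 + 2 + 5.5 + 1 = 15.5
W- = 3.5 + 3.5 + 5.5 + 8.5 + 8.5 = 29.5
(Check: W+ + W- = 45 should equal n(n+1)/2 = 45.)
Step 4: Test statistic W = min(W+, W-) = 15.5.
Step 5: Ties in |d|, so use the tie-corrected normal approximation.
        E[W] = n(n+1)/4 = 9*10/4 = 22.5.
        Tie groups: |d|=3 (t=2), |d|=6 (t=2), |d|=8 (t=2); sum(t^3 - t) = 18.
        Var[W] = n(n+1)(2n+1)/24 - sum(t^3-t)/48 = 1710/24 - 18/48 = 70.875.
        z = (W - E[W]) / sqrt(Var[W]) = (15.5 - 22.5) / 8.4187 = -0.8315.
        Two-sided p = 2*Phi(z) = 0.405703.
Step 6: alpha = 0.05. fail to reject H0.

W+ = 15.5, W- = 29.5, W = min = 15.5, p = 0.405703, fail to reject H0.


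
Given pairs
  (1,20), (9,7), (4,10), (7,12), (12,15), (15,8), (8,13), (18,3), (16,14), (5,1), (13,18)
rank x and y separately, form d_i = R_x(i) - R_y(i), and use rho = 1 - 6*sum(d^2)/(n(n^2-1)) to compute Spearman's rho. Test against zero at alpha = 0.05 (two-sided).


Step 1: Rank x and y separately (midranks; no ties here).
rank(x): 1->1, 9->6, 4->2, 7->4, 12->7, 15->9, 8->5, 18->11, 16->10, 5->3, 13->8
rank(y): 20->11, 7->3, 10->5, 12->6, 15->9, 8->4, 13->7, 3->2, 14->8, 1->1, 18->10
Step 2: d_i = R_x(i) - R_y(i); compute d_i^2.
  (1-11)^2=100, (6-3)^2=9, (2-5)^2=9, (4-6)^2=4, (7-9)^2=4, (9-4)^2=25, (5-7)^2=4, (11-2)^2=81, (10-8)^2=4, (3-1)^2=4, (8-10)^2=4
sum(d^2) = 248.
Step 3: rho = 1 - 6*248 / (11*(11^2 - 1)) = 1 - 1488/1320 = -0.127273.
Step 4: Under H0, t = rho * sqrt((n-2)/(1-rho^2)) = -0.3849 ~ t(9).
Step 5: Two-sided p-value from the t-distribution with 9 df = 0.709215.
Step 6: alpha = 0.05. fail to reject H0.

rho = -0.1273, p = 0.709215, fail to reject H0 at alpha = 0.05.
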